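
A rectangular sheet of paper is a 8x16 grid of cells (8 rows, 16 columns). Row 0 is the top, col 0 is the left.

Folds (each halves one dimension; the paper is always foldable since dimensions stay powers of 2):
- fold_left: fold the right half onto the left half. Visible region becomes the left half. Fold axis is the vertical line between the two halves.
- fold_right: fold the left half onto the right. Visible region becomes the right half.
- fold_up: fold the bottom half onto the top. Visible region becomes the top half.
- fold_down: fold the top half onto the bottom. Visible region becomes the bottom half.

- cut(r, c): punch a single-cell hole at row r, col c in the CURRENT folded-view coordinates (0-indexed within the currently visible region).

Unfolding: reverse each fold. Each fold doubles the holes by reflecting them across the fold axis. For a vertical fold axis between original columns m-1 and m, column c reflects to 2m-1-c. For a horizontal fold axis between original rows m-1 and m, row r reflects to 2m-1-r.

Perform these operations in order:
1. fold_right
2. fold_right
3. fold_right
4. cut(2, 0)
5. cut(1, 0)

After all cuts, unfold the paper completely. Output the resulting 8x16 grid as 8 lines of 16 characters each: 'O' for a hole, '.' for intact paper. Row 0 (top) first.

Op 1 fold_right: fold axis v@8; visible region now rows[0,8) x cols[8,16) = 8x8
Op 2 fold_right: fold axis v@12; visible region now rows[0,8) x cols[12,16) = 8x4
Op 3 fold_right: fold axis v@14; visible region now rows[0,8) x cols[14,16) = 8x2
Op 4 cut(2, 0): punch at orig (2,14); cuts so far [(2, 14)]; region rows[0,8) x cols[14,16) = 8x2
Op 5 cut(1, 0): punch at orig (1,14); cuts so far [(1, 14), (2, 14)]; region rows[0,8) x cols[14,16) = 8x2
Unfold 1 (reflect across v@14): 4 holes -> [(1, 13), (1, 14), (2, 13), (2, 14)]
Unfold 2 (reflect across v@12): 8 holes -> [(1, 9), (1, 10), (1, 13), (1, 14), (2, 9), (2, 10), (2, 13), (2, 14)]
Unfold 3 (reflect across v@8): 16 holes -> [(1, 1), (1, 2), (1, 5), (1, 6), (1, 9), (1, 10), (1, 13), (1, 14), (2, 1), (2, 2), (2, 5), (2, 6), (2, 9), (2, 10), (2, 13), (2, 14)]

Answer: ................
.OO..OO..OO..OO.
.OO..OO..OO..OO.
................
................
................
................
................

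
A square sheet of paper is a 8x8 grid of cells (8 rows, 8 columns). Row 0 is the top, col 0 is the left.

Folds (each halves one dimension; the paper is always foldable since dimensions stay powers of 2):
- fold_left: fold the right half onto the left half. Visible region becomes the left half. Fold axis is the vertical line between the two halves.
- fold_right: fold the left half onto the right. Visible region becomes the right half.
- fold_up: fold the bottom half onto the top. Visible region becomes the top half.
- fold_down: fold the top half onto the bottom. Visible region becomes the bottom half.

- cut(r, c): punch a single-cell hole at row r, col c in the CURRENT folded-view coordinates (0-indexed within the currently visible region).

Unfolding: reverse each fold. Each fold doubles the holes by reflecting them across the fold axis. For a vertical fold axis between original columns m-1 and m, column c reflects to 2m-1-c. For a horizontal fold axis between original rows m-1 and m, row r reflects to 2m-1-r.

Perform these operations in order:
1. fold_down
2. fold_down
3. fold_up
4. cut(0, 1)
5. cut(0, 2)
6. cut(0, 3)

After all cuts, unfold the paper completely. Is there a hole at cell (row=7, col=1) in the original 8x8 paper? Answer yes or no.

Op 1 fold_down: fold axis h@4; visible region now rows[4,8) x cols[0,8) = 4x8
Op 2 fold_down: fold axis h@6; visible region now rows[6,8) x cols[0,8) = 2x8
Op 3 fold_up: fold axis h@7; visible region now rows[6,7) x cols[0,8) = 1x8
Op 4 cut(0, 1): punch at orig (6,1); cuts so far [(6, 1)]; region rows[6,7) x cols[0,8) = 1x8
Op 5 cut(0, 2): punch at orig (6,2); cuts so far [(6, 1), (6, 2)]; region rows[6,7) x cols[0,8) = 1x8
Op 6 cut(0, 3): punch at orig (6,3); cuts so far [(6, 1), (6, 2), (6, 3)]; region rows[6,7) x cols[0,8) = 1x8
Unfold 1 (reflect across h@7): 6 holes -> [(6, 1), (6, 2), (6, 3), (7, 1), (7, 2), (7, 3)]
Unfold 2 (reflect across h@6): 12 holes -> [(4, 1), (4, 2), (4, 3), (5, 1), (5, 2), (5, 3), (6, 1), (6, 2), (6, 3), (7, 1), (7, 2), (7, 3)]
Unfold 3 (reflect across h@4): 24 holes -> [(0, 1), (0, 2), (0, 3), (1, 1), (1, 2), (1, 3), (2, 1), (2, 2), (2, 3), (3, 1), (3, 2), (3, 3), (4, 1), (4, 2), (4, 3), (5, 1), (5, 2), (5, 3), (6, 1), (6, 2), (6, 3), (7, 1), (7, 2), (7, 3)]
Holes: [(0, 1), (0, 2), (0, 3), (1, 1), (1, 2), (1, 3), (2, 1), (2, 2), (2, 3), (3, 1), (3, 2), (3, 3), (4, 1), (4, 2), (4, 3), (5, 1), (5, 2), (5, 3), (6, 1), (6, 2), (6, 3), (7, 1), (7, 2), (7, 3)]

Answer: yes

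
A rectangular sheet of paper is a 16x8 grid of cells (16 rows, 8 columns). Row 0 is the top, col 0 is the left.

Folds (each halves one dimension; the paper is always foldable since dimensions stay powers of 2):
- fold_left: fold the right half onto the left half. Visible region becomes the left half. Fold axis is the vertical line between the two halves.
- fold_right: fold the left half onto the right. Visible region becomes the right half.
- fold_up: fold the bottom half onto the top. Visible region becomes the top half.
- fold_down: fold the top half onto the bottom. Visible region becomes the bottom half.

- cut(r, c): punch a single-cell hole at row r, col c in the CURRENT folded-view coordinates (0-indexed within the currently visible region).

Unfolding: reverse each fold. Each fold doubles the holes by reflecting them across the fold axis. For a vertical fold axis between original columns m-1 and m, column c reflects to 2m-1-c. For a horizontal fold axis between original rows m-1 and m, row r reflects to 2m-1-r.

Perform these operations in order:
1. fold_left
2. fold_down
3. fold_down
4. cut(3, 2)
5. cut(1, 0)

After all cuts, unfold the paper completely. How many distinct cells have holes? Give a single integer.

Op 1 fold_left: fold axis v@4; visible region now rows[0,16) x cols[0,4) = 16x4
Op 2 fold_down: fold axis h@8; visible region now rows[8,16) x cols[0,4) = 8x4
Op 3 fold_down: fold axis h@12; visible region now rows[12,16) x cols[0,4) = 4x4
Op 4 cut(3, 2): punch at orig (15,2); cuts so far [(15, 2)]; region rows[12,16) x cols[0,4) = 4x4
Op 5 cut(1, 0): punch at orig (13,0); cuts so far [(13, 0), (15, 2)]; region rows[12,16) x cols[0,4) = 4x4
Unfold 1 (reflect across h@12): 4 holes -> [(8, 2), (10, 0), (13, 0), (15, 2)]
Unfold 2 (reflect across h@8): 8 holes -> [(0, 2), (2, 0), (5, 0), (7, 2), (8, 2), (10, 0), (13, 0), (15, 2)]
Unfold 3 (reflect across v@4): 16 holes -> [(0, 2), (0, 5), (2, 0), (2, 7), (5, 0), (5, 7), (7, 2), (7, 5), (8, 2), (8, 5), (10, 0), (10, 7), (13, 0), (13, 7), (15, 2), (15, 5)]

Answer: 16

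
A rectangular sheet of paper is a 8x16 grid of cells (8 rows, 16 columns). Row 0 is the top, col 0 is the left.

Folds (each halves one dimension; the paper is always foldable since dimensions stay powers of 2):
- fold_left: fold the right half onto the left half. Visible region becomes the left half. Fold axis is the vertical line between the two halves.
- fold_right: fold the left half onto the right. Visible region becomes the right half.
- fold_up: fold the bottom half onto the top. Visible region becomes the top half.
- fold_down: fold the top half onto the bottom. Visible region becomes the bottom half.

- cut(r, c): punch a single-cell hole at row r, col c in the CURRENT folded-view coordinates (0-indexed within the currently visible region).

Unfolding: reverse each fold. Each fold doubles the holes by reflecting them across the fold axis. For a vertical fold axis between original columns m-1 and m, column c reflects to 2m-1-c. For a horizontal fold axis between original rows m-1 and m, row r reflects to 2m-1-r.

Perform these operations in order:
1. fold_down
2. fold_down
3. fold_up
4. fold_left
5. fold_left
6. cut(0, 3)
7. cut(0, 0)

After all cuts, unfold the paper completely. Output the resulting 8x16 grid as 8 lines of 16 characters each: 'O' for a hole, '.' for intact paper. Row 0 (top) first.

Op 1 fold_down: fold axis h@4; visible region now rows[4,8) x cols[0,16) = 4x16
Op 2 fold_down: fold axis h@6; visible region now rows[6,8) x cols[0,16) = 2x16
Op 3 fold_up: fold axis h@7; visible region now rows[6,7) x cols[0,16) = 1x16
Op 4 fold_left: fold axis v@8; visible region now rows[6,7) x cols[0,8) = 1x8
Op 5 fold_left: fold axis v@4; visible region now rows[6,7) x cols[0,4) = 1x4
Op 6 cut(0, 3): punch at orig (6,3); cuts so far [(6, 3)]; region rows[6,7) x cols[0,4) = 1x4
Op 7 cut(0, 0): punch at orig (6,0); cuts so far [(6, 0), (6, 3)]; region rows[6,7) x cols[0,4) = 1x4
Unfold 1 (reflect across v@4): 4 holes -> [(6, 0), (6, 3), (6, 4), (6, 7)]
Unfold 2 (reflect across v@8): 8 holes -> [(6, 0), (6, 3), (6, 4), (6, 7), (6, 8), (6, 11), (6, 12), (6, 15)]
Unfold 3 (reflect across h@7): 16 holes -> [(6, 0), (6, 3), (6, 4), (6, 7), (6, 8), (6, 11), (6, 12), (6, 15), (7, 0), (7, 3), (7, 4), (7, 7), (7, 8), (7, 11), (7, 12), (7, 15)]
Unfold 4 (reflect across h@6): 32 holes -> [(4, 0), (4, 3), (4, 4), (4, 7), (4, 8), (4, 11), (4, 12), (4, 15), (5, 0), (5, 3), (5, 4), (5, 7), (5, 8), (5, 11), (5, 12), (5, 15), (6, 0), (6, 3), (6, 4), (6, 7), (6, 8), (6, 11), (6, 12), (6, 15), (7, 0), (7, 3), (7, 4), (7, 7), (7, 8), (7, 11), (7, 12), (7, 15)]
Unfold 5 (reflect across h@4): 64 holes -> [(0, 0), (0, 3), (0, 4), (0, 7), (0, 8), (0, 11), (0, 12), (0, 15), (1, 0), (1, 3), (1, 4), (1, 7), (1, 8), (1, 11), (1, 12), (1, 15), (2, 0), (2, 3), (2, 4), (2, 7), (2, 8), (2, 11), (2, 12), (2, 15), (3, 0), (3, 3), (3, 4), (3, 7), (3, 8), (3, 11), (3, 12), (3, 15), (4, 0), (4, 3), (4, 4), (4, 7), (4, 8), (4, 11), (4, 12), (4, 15), (5, 0), (5, 3), (5, 4), (5, 7), (5, 8), (5, 11), (5, 12), (5, 15), (6, 0), (6, 3), (6, 4), (6, 7), (6, 8), (6, 11), (6, 12), (6, 15), (7, 0), (7, 3), (7, 4), (7, 7), (7, 8), (7, 11), (7, 12), (7, 15)]

Answer: O..OO..OO..OO..O
O..OO..OO..OO..O
O..OO..OO..OO..O
O..OO..OO..OO..O
O..OO..OO..OO..O
O..OO..OO..OO..O
O..OO..OO..OO..O
O..OO..OO..OO..O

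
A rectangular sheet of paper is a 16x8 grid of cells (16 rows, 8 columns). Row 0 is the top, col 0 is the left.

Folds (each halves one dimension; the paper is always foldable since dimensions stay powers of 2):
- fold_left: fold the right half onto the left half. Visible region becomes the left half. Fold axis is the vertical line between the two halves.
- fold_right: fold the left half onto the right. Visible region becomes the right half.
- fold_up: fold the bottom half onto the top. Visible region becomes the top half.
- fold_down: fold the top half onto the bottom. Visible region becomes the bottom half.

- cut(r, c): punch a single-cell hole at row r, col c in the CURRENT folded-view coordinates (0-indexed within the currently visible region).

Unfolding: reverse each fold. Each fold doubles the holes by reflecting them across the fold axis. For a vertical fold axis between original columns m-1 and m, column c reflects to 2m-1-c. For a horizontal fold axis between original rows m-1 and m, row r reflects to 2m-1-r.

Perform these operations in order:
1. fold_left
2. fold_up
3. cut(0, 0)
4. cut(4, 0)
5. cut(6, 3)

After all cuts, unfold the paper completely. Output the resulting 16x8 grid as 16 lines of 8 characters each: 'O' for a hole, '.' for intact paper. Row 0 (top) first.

Answer: O......O
........
........
........
O......O
........
...OO...
........
........
...OO...
........
O......O
........
........
........
O......O

Derivation:
Op 1 fold_left: fold axis v@4; visible region now rows[0,16) x cols[0,4) = 16x4
Op 2 fold_up: fold axis h@8; visible region now rows[0,8) x cols[0,4) = 8x4
Op 3 cut(0, 0): punch at orig (0,0); cuts so far [(0, 0)]; region rows[0,8) x cols[0,4) = 8x4
Op 4 cut(4, 0): punch at orig (4,0); cuts so far [(0, 0), (4, 0)]; region rows[0,8) x cols[0,4) = 8x4
Op 5 cut(6, 3): punch at orig (6,3); cuts so far [(0, 0), (4, 0), (6, 3)]; region rows[0,8) x cols[0,4) = 8x4
Unfold 1 (reflect across h@8): 6 holes -> [(0, 0), (4, 0), (6, 3), (9, 3), (11, 0), (15, 0)]
Unfold 2 (reflect across v@4): 12 holes -> [(0, 0), (0, 7), (4, 0), (4, 7), (6, 3), (6, 4), (9, 3), (9, 4), (11, 0), (11, 7), (15, 0), (15, 7)]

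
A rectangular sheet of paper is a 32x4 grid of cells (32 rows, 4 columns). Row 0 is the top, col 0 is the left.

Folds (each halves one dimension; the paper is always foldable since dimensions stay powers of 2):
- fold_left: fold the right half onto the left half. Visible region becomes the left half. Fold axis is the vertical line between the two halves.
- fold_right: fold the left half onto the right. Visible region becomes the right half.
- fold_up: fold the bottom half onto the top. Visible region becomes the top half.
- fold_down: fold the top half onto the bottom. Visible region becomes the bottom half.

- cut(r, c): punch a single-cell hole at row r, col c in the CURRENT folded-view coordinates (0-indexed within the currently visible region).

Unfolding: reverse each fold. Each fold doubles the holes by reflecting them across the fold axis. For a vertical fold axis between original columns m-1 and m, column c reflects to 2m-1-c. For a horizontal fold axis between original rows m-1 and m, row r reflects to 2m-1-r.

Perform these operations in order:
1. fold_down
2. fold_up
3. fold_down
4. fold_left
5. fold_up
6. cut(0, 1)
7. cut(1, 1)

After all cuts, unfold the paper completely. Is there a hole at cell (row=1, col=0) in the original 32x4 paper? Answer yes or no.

Answer: no

Derivation:
Op 1 fold_down: fold axis h@16; visible region now rows[16,32) x cols[0,4) = 16x4
Op 2 fold_up: fold axis h@24; visible region now rows[16,24) x cols[0,4) = 8x4
Op 3 fold_down: fold axis h@20; visible region now rows[20,24) x cols[0,4) = 4x4
Op 4 fold_left: fold axis v@2; visible region now rows[20,24) x cols[0,2) = 4x2
Op 5 fold_up: fold axis h@22; visible region now rows[20,22) x cols[0,2) = 2x2
Op 6 cut(0, 1): punch at orig (20,1); cuts so far [(20, 1)]; region rows[20,22) x cols[0,2) = 2x2
Op 7 cut(1, 1): punch at orig (21,1); cuts so far [(20, 1), (21, 1)]; region rows[20,22) x cols[0,2) = 2x2
Unfold 1 (reflect across h@22): 4 holes -> [(20, 1), (21, 1), (22, 1), (23, 1)]
Unfold 2 (reflect across v@2): 8 holes -> [(20, 1), (20, 2), (21, 1), (21, 2), (22, 1), (22, 2), (23, 1), (23, 2)]
Unfold 3 (reflect across h@20): 16 holes -> [(16, 1), (16, 2), (17, 1), (17, 2), (18, 1), (18, 2), (19, 1), (19, 2), (20, 1), (20, 2), (21, 1), (21, 2), (22, 1), (22, 2), (23, 1), (23, 2)]
Unfold 4 (reflect across h@24): 32 holes -> [(16, 1), (16, 2), (17, 1), (17, 2), (18, 1), (18, 2), (19, 1), (19, 2), (20, 1), (20, 2), (21, 1), (21, 2), (22, 1), (22, 2), (23, 1), (23, 2), (24, 1), (24, 2), (25, 1), (25, 2), (26, 1), (26, 2), (27, 1), (27, 2), (28, 1), (28, 2), (29, 1), (29, 2), (30, 1), (30, 2), (31, 1), (31, 2)]
Unfold 5 (reflect across h@16): 64 holes -> [(0, 1), (0, 2), (1, 1), (1, 2), (2, 1), (2, 2), (3, 1), (3, 2), (4, 1), (4, 2), (5, 1), (5, 2), (6, 1), (6, 2), (7, 1), (7, 2), (8, 1), (8, 2), (9, 1), (9, 2), (10, 1), (10, 2), (11, 1), (11, 2), (12, 1), (12, 2), (13, 1), (13, 2), (14, 1), (14, 2), (15, 1), (15, 2), (16, 1), (16, 2), (17, 1), (17, 2), (18, 1), (18, 2), (19, 1), (19, 2), (20, 1), (20, 2), (21, 1), (21, 2), (22, 1), (22, 2), (23, 1), (23, 2), (24, 1), (24, 2), (25, 1), (25, 2), (26, 1), (26, 2), (27, 1), (27, 2), (28, 1), (28, 2), (29, 1), (29, 2), (30, 1), (30, 2), (31, 1), (31, 2)]
Holes: [(0, 1), (0, 2), (1, 1), (1, 2), (2, 1), (2, 2), (3, 1), (3, 2), (4, 1), (4, 2), (5, 1), (5, 2), (6, 1), (6, 2), (7, 1), (7, 2), (8, 1), (8, 2), (9, 1), (9, 2), (10, 1), (10, 2), (11, 1), (11, 2), (12, 1), (12, 2), (13, 1), (13, 2), (14, 1), (14, 2), (15, 1), (15, 2), (16, 1), (16, 2), (17, 1), (17, 2), (18, 1), (18, 2), (19, 1), (19, 2), (20, 1), (20, 2), (21, 1), (21, 2), (22, 1), (22, 2), (23, 1), (23, 2), (24, 1), (24, 2), (25, 1), (25, 2), (26, 1), (26, 2), (27, 1), (27, 2), (28, 1), (28, 2), (29, 1), (29, 2), (30, 1), (30, 2), (31, 1), (31, 2)]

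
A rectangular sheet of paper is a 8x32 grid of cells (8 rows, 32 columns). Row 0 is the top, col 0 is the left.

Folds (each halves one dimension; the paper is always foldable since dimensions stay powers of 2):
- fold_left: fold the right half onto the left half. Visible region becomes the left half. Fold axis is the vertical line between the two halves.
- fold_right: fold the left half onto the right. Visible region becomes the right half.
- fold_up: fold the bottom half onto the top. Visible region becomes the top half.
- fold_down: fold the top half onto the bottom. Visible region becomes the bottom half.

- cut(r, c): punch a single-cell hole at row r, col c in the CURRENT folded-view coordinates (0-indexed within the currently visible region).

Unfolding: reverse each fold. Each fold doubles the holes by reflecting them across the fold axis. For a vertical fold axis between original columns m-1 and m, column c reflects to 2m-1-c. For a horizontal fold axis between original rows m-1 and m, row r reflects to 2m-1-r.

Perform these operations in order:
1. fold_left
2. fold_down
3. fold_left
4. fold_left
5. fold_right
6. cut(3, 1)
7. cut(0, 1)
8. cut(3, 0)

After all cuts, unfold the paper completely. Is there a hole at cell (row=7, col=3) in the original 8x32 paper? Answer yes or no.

Op 1 fold_left: fold axis v@16; visible region now rows[0,8) x cols[0,16) = 8x16
Op 2 fold_down: fold axis h@4; visible region now rows[4,8) x cols[0,16) = 4x16
Op 3 fold_left: fold axis v@8; visible region now rows[4,8) x cols[0,8) = 4x8
Op 4 fold_left: fold axis v@4; visible region now rows[4,8) x cols[0,4) = 4x4
Op 5 fold_right: fold axis v@2; visible region now rows[4,8) x cols[2,4) = 4x2
Op 6 cut(3, 1): punch at orig (7,3); cuts so far [(7, 3)]; region rows[4,8) x cols[2,4) = 4x2
Op 7 cut(0, 1): punch at orig (4,3); cuts so far [(4, 3), (7, 3)]; region rows[4,8) x cols[2,4) = 4x2
Op 8 cut(3, 0): punch at orig (7,2); cuts so far [(4, 3), (7, 2), (7, 3)]; region rows[4,8) x cols[2,4) = 4x2
Unfold 1 (reflect across v@2): 6 holes -> [(4, 0), (4, 3), (7, 0), (7, 1), (7, 2), (7, 3)]
Unfold 2 (reflect across v@4): 12 holes -> [(4, 0), (4, 3), (4, 4), (4, 7), (7, 0), (7, 1), (7, 2), (7, 3), (7, 4), (7, 5), (7, 6), (7, 7)]
Unfold 3 (reflect across v@8): 24 holes -> [(4, 0), (4, 3), (4, 4), (4, 7), (4, 8), (4, 11), (4, 12), (4, 15), (7, 0), (7, 1), (7, 2), (7, 3), (7, 4), (7, 5), (7, 6), (7, 7), (7, 8), (7, 9), (7, 10), (7, 11), (7, 12), (7, 13), (7, 14), (7, 15)]
Unfold 4 (reflect across h@4): 48 holes -> [(0, 0), (0, 1), (0, 2), (0, 3), (0, 4), (0, 5), (0, 6), (0, 7), (0, 8), (0, 9), (0, 10), (0, 11), (0, 12), (0, 13), (0, 14), (0, 15), (3, 0), (3, 3), (3, 4), (3, 7), (3, 8), (3, 11), (3, 12), (3, 15), (4, 0), (4, 3), (4, 4), (4, 7), (4, 8), (4, 11), (4, 12), (4, 15), (7, 0), (7, 1), (7, 2), (7, 3), (7, 4), (7, 5), (7, 6), (7, 7), (7, 8), (7, 9), (7, 10), (7, 11), (7, 12), (7, 13), (7, 14), (7, 15)]
Unfold 5 (reflect across v@16): 96 holes -> [(0, 0), (0, 1), (0, 2), (0, 3), (0, 4), (0, 5), (0, 6), (0, 7), (0, 8), (0, 9), (0, 10), (0, 11), (0, 12), (0, 13), (0, 14), (0, 15), (0, 16), (0, 17), (0, 18), (0, 19), (0, 20), (0, 21), (0, 22), (0, 23), (0, 24), (0, 25), (0, 26), (0, 27), (0, 28), (0, 29), (0, 30), (0, 31), (3, 0), (3, 3), (3, 4), (3, 7), (3, 8), (3, 11), (3, 12), (3, 15), (3, 16), (3, 19), (3, 20), (3, 23), (3, 24), (3, 27), (3, 28), (3, 31), (4, 0), (4, 3), (4, 4), (4, 7), (4, 8), (4, 11), (4, 12), (4, 15), (4, 16), (4, 19), (4, 20), (4, 23), (4, 24), (4, 27), (4, 28), (4, 31), (7, 0), (7, 1), (7, 2), (7, 3), (7, 4), (7, 5), (7, 6), (7, 7), (7, 8), (7, 9), (7, 10), (7, 11), (7, 12), (7, 13), (7, 14), (7, 15), (7, 16), (7, 17), (7, 18), (7, 19), (7, 20), (7, 21), (7, 22), (7, 23), (7, 24), (7, 25), (7, 26), (7, 27), (7, 28), (7, 29), (7, 30), (7, 31)]
Holes: [(0, 0), (0, 1), (0, 2), (0, 3), (0, 4), (0, 5), (0, 6), (0, 7), (0, 8), (0, 9), (0, 10), (0, 11), (0, 12), (0, 13), (0, 14), (0, 15), (0, 16), (0, 17), (0, 18), (0, 19), (0, 20), (0, 21), (0, 22), (0, 23), (0, 24), (0, 25), (0, 26), (0, 27), (0, 28), (0, 29), (0, 30), (0, 31), (3, 0), (3, 3), (3, 4), (3, 7), (3, 8), (3, 11), (3, 12), (3, 15), (3, 16), (3, 19), (3, 20), (3, 23), (3, 24), (3, 27), (3, 28), (3, 31), (4, 0), (4, 3), (4, 4), (4, 7), (4, 8), (4, 11), (4, 12), (4, 15), (4, 16), (4, 19), (4, 20), (4, 23), (4, 24), (4, 27), (4, 28), (4, 31), (7, 0), (7, 1), (7, 2), (7, 3), (7, 4), (7, 5), (7, 6), (7, 7), (7, 8), (7, 9), (7, 10), (7, 11), (7, 12), (7, 13), (7, 14), (7, 15), (7, 16), (7, 17), (7, 18), (7, 19), (7, 20), (7, 21), (7, 22), (7, 23), (7, 24), (7, 25), (7, 26), (7, 27), (7, 28), (7, 29), (7, 30), (7, 31)]

Answer: yes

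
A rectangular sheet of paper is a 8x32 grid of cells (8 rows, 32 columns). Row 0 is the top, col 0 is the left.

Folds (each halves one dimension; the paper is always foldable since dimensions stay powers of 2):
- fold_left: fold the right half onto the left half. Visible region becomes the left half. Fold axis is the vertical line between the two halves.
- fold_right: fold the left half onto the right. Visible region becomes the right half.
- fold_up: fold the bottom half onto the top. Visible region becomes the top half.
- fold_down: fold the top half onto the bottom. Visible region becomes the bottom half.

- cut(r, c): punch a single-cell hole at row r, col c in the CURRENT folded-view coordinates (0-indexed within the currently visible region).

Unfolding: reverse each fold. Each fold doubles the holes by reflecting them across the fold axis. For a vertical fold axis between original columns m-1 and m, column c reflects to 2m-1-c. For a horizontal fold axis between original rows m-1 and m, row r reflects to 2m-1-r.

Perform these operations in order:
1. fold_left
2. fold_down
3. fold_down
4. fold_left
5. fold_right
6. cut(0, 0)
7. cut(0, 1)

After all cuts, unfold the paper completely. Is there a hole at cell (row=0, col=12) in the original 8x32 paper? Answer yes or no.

Answer: no

Derivation:
Op 1 fold_left: fold axis v@16; visible region now rows[0,8) x cols[0,16) = 8x16
Op 2 fold_down: fold axis h@4; visible region now rows[4,8) x cols[0,16) = 4x16
Op 3 fold_down: fold axis h@6; visible region now rows[6,8) x cols[0,16) = 2x16
Op 4 fold_left: fold axis v@8; visible region now rows[6,8) x cols[0,8) = 2x8
Op 5 fold_right: fold axis v@4; visible region now rows[6,8) x cols[4,8) = 2x4
Op 6 cut(0, 0): punch at orig (6,4); cuts so far [(6, 4)]; region rows[6,8) x cols[4,8) = 2x4
Op 7 cut(0, 1): punch at orig (6,5); cuts so far [(6, 4), (6, 5)]; region rows[6,8) x cols[4,8) = 2x4
Unfold 1 (reflect across v@4): 4 holes -> [(6, 2), (6, 3), (6, 4), (6, 5)]
Unfold 2 (reflect across v@8): 8 holes -> [(6, 2), (6, 3), (6, 4), (6, 5), (6, 10), (6, 11), (6, 12), (6, 13)]
Unfold 3 (reflect across h@6): 16 holes -> [(5, 2), (5, 3), (5, 4), (5, 5), (5, 10), (5, 11), (5, 12), (5, 13), (6, 2), (6, 3), (6, 4), (6, 5), (6, 10), (6, 11), (6, 12), (6, 13)]
Unfold 4 (reflect across h@4): 32 holes -> [(1, 2), (1, 3), (1, 4), (1, 5), (1, 10), (1, 11), (1, 12), (1, 13), (2, 2), (2, 3), (2, 4), (2, 5), (2, 10), (2, 11), (2, 12), (2, 13), (5, 2), (5, 3), (5, 4), (5, 5), (5, 10), (5, 11), (5, 12), (5, 13), (6, 2), (6, 3), (6, 4), (6, 5), (6, 10), (6, 11), (6, 12), (6, 13)]
Unfold 5 (reflect across v@16): 64 holes -> [(1, 2), (1, 3), (1, 4), (1, 5), (1, 10), (1, 11), (1, 12), (1, 13), (1, 18), (1, 19), (1, 20), (1, 21), (1, 26), (1, 27), (1, 28), (1, 29), (2, 2), (2, 3), (2, 4), (2, 5), (2, 10), (2, 11), (2, 12), (2, 13), (2, 18), (2, 19), (2, 20), (2, 21), (2, 26), (2, 27), (2, 28), (2, 29), (5, 2), (5, 3), (5, 4), (5, 5), (5, 10), (5, 11), (5, 12), (5, 13), (5, 18), (5, 19), (5, 20), (5, 21), (5, 26), (5, 27), (5, 28), (5, 29), (6, 2), (6, 3), (6, 4), (6, 5), (6, 10), (6, 11), (6, 12), (6, 13), (6, 18), (6, 19), (6, 20), (6, 21), (6, 26), (6, 27), (6, 28), (6, 29)]
Holes: [(1, 2), (1, 3), (1, 4), (1, 5), (1, 10), (1, 11), (1, 12), (1, 13), (1, 18), (1, 19), (1, 20), (1, 21), (1, 26), (1, 27), (1, 28), (1, 29), (2, 2), (2, 3), (2, 4), (2, 5), (2, 10), (2, 11), (2, 12), (2, 13), (2, 18), (2, 19), (2, 20), (2, 21), (2, 26), (2, 27), (2, 28), (2, 29), (5, 2), (5, 3), (5, 4), (5, 5), (5, 10), (5, 11), (5, 12), (5, 13), (5, 18), (5, 19), (5, 20), (5, 21), (5, 26), (5, 27), (5, 28), (5, 29), (6, 2), (6, 3), (6, 4), (6, 5), (6, 10), (6, 11), (6, 12), (6, 13), (6, 18), (6, 19), (6, 20), (6, 21), (6, 26), (6, 27), (6, 28), (6, 29)]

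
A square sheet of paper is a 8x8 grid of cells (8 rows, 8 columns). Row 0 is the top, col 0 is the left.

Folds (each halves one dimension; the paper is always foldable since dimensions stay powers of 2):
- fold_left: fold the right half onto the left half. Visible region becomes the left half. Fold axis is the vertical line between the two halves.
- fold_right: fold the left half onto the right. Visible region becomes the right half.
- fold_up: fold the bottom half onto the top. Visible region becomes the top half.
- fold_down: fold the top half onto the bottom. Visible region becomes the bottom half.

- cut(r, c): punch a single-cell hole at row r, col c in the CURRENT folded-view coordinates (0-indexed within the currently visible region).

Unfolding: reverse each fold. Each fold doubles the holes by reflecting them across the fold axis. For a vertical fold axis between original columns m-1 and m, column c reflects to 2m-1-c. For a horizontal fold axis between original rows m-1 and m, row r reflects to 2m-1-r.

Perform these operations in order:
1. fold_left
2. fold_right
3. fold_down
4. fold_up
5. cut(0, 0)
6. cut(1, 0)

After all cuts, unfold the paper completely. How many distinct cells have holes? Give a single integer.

Op 1 fold_left: fold axis v@4; visible region now rows[0,8) x cols[0,4) = 8x4
Op 2 fold_right: fold axis v@2; visible region now rows[0,8) x cols[2,4) = 8x2
Op 3 fold_down: fold axis h@4; visible region now rows[4,8) x cols[2,4) = 4x2
Op 4 fold_up: fold axis h@6; visible region now rows[4,6) x cols[2,4) = 2x2
Op 5 cut(0, 0): punch at orig (4,2); cuts so far [(4, 2)]; region rows[4,6) x cols[2,4) = 2x2
Op 6 cut(1, 0): punch at orig (5,2); cuts so far [(4, 2), (5, 2)]; region rows[4,6) x cols[2,4) = 2x2
Unfold 1 (reflect across h@6): 4 holes -> [(4, 2), (5, 2), (6, 2), (7, 2)]
Unfold 2 (reflect across h@4): 8 holes -> [(0, 2), (1, 2), (2, 2), (3, 2), (4, 2), (5, 2), (6, 2), (7, 2)]
Unfold 3 (reflect across v@2): 16 holes -> [(0, 1), (0, 2), (1, 1), (1, 2), (2, 1), (2, 2), (3, 1), (3, 2), (4, 1), (4, 2), (5, 1), (5, 2), (6, 1), (6, 2), (7, 1), (7, 2)]
Unfold 4 (reflect across v@4): 32 holes -> [(0, 1), (0, 2), (0, 5), (0, 6), (1, 1), (1, 2), (1, 5), (1, 6), (2, 1), (2, 2), (2, 5), (2, 6), (3, 1), (3, 2), (3, 5), (3, 6), (4, 1), (4, 2), (4, 5), (4, 6), (5, 1), (5, 2), (5, 5), (5, 6), (6, 1), (6, 2), (6, 5), (6, 6), (7, 1), (7, 2), (7, 5), (7, 6)]

Answer: 32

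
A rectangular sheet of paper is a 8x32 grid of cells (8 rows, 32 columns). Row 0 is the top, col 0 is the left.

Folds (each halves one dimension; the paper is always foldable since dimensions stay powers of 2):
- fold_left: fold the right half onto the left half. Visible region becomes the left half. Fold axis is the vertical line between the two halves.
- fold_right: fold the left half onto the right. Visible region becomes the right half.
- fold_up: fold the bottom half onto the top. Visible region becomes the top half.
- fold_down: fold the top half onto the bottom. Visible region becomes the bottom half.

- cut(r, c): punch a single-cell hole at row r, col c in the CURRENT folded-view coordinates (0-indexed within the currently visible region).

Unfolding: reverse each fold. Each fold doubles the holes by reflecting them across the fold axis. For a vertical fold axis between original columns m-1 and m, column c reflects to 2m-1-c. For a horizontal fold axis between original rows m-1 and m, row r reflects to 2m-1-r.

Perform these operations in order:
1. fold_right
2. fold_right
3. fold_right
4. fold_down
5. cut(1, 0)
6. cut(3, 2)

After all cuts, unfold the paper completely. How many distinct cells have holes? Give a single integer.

Answer: 32

Derivation:
Op 1 fold_right: fold axis v@16; visible region now rows[0,8) x cols[16,32) = 8x16
Op 2 fold_right: fold axis v@24; visible region now rows[0,8) x cols[24,32) = 8x8
Op 3 fold_right: fold axis v@28; visible region now rows[0,8) x cols[28,32) = 8x4
Op 4 fold_down: fold axis h@4; visible region now rows[4,8) x cols[28,32) = 4x4
Op 5 cut(1, 0): punch at orig (5,28); cuts so far [(5, 28)]; region rows[4,8) x cols[28,32) = 4x4
Op 6 cut(3, 2): punch at orig (7,30); cuts so far [(5, 28), (7, 30)]; region rows[4,8) x cols[28,32) = 4x4
Unfold 1 (reflect across h@4): 4 holes -> [(0, 30), (2, 28), (5, 28), (7, 30)]
Unfold 2 (reflect across v@28): 8 holes -> [(0, 25), (0, 30), (2, 27), (2, 28), (5, 27), (5, 28), (7, 25), (7, 30)]
Unfold 3 (reflect across v@24): 16 holes -> [(0, 17), (0, 22), (0, 25), (0, 30), (2, 19), (2, 20), (2, 27), (2, 28), (5, 19), (5, 20), (5, 27), (5, 28), (7, 17), (7, 22), (7, 25), (7, 30)]
Unfold 4 (reflect across v@16): 32 holes -> [(0, 1), (0, 6), (0, 9), (0, 14), (0, 17), (0, 22), (0, 25), (0, 30), (2, 3), (2, 4), (2, 11), (2, 12), (2, 19), (2, 20), (2, 27), (2, 28), (5, 3), (5, 4), (5, 11), (5, 12), (5, 19), (5, 20), (5, 27), (5, 28), (7, 1), (7, 6), (7, 9), (7, 14), (7, 17), (7, 22), (7, 25), (7, 30)]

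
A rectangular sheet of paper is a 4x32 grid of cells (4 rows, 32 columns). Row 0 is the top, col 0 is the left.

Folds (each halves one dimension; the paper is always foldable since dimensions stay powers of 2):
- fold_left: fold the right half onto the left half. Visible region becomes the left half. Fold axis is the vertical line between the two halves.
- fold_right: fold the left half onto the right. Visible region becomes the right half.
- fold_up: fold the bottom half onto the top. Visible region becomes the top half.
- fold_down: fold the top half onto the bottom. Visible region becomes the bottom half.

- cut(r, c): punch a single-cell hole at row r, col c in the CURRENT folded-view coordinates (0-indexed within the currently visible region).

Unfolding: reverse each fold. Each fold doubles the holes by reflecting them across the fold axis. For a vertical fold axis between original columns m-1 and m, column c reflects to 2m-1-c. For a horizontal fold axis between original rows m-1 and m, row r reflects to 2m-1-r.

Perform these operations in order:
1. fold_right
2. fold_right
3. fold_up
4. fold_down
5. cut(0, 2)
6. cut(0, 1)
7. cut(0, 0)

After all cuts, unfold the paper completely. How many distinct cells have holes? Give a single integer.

Answer: 48

Derivation:
Op 1 fold_right: fold axis v@16; visible region now rows[0,4) x cols[16,32) = 4x16
Op 2 fold_right: fold axis v@24; visible region now rows[0,4) x cols[24,32) = 4x8
Op 3 fold_up: fold axis h@2; visible region now rows[0,2) x cols[24,32) = 2x8
Op 4 fold_down: fold axis h@1; visible region now rows[1,2) x cols[24,32) = 1x8
Op 5 cut(0, 2): punch at orig (1,26); cuts so far [(1, 26)]; region rows[1,2) x cols[24,32) = 1x8
Op 6 cut(0, 1): punch at orig (1,25); cuts so far [(1, 25), (1, 26)]; region rows[1,2) x cols[24,32) = 1x8
Op 7 cut(0, 0): punch at orig (1,24); cuts so far [(1, 24), (1, 25), (1, 26)]; region rows[1,2) x cols[24,32) = 1x8
Unfold 1 (reflect across h@1): 6 holes -> [(0, 24), (0, 25), (0, 26), (1, 24), (1, 25), (1, 26)]
Unfold 2 (reflect across h@2): 12 holes -> [(0, 24), (0, 25), (0, 26), (1, 24), (1, 25), (1, 26), (2, 24), (2, 25), (2, 26), (3, 24), (3, 25), (3, 26)]
Unfold 3 (reflect across v@24): 24 holes -> [(0, 21), (0, 22), (0, 23), (0, 24), (0, 25), (0, 26), (1, 21), (1, 22), (1, 23), (1, 24), (1, 25), (1, 26), (2, 21), (2, 22), (2, 23), (2, 24), (2, 25), (2, 26), (3, 21), (3, 22), (3, 23), (3, 24), (3, 25), (3, 26)]
Unfold 4 (reflect across v@16): 48 holes -> [(0, 5), (0, 6), (0, 7), (0, 8), (0, 9), (0, 10), (0, 21), (0, 22), (0, 23), (0, 24), (0, 25), (0, 26), (1, 5), (1, 6), (1, 7), (1, 8), (1, 9), (1, 10), (1, 21), (1, 22), (1, 23), (1, 24), (1, 25), (1, 26), (2, 5), (2, 6), (2, 7), (2, 8), (2, 9), (2, 10), (2, 21), (2, 22), (2, 23), (2, 24), (2, 25), (2, 26), (3, 5), (3, 6), (3, 7), (3, 8), (3, 9), (3, 10), (3, 21), (3, 22), (3, 23), (3, 24), (3, 25), (3, 26)]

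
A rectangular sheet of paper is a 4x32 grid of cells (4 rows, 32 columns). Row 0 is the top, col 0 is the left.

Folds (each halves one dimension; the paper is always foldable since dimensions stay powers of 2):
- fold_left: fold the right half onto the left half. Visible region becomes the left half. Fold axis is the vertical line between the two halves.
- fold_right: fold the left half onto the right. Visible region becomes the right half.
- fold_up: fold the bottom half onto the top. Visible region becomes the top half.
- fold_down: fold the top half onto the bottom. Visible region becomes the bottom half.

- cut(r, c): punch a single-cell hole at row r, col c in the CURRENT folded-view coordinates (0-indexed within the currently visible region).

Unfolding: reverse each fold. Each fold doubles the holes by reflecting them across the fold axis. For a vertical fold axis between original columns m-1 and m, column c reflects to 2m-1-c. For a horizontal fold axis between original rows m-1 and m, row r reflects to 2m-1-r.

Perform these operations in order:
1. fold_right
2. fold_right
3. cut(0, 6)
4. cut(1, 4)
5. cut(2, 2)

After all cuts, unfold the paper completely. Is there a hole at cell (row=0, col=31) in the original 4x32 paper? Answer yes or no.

Answer: no

Derivation:
Op 1 fold_right: fold axis v@16; visible region now rows[0,4) x cols[16,32) = 4x16
Op 2 fold_right: fold axis v@24; visible region now rows[0,4) x cols[24,32) = 4x8
Op 3 cut(0, 6): punch at orig (0,30); cuts so far [(0, 30)]; region rows[0,4) x cols[24,32) = 4x8
Op 4 cut(1, 4): punch at orig (1,28); cuts so far [(0, 30), (1, 28)]; region rows[0,4) x cols[24,32) = 4x8
Op 5 cut(2, 2): punch at orig (2,26); cuts so far [(0, 30), (1, 28), (2, 26)]; region rows[0,4) x cols[24,32) = 4x8
Unfold 1 (reflect across v@24): 6 holes -> [(0, 17), (0, 30), (1, 19), (1, 28), (2, 21), (2, 26)]
Unfold 2 (reflect across v@16): 12 holes -> [(0, 1), (0, 14), (0, 17), (0, 30), (1, 3), (1, 12), (1, 19), (1, 28), (2, 5), (2, 10), (2, 21), (2, 26)]
Holes: [(0, 1), (0, 14), (0, 17), (0, 30), (1, 3), (1, 12), (1, 19), (1, 28), (2, 5), (2, 10), (2, 21), (2, 26)]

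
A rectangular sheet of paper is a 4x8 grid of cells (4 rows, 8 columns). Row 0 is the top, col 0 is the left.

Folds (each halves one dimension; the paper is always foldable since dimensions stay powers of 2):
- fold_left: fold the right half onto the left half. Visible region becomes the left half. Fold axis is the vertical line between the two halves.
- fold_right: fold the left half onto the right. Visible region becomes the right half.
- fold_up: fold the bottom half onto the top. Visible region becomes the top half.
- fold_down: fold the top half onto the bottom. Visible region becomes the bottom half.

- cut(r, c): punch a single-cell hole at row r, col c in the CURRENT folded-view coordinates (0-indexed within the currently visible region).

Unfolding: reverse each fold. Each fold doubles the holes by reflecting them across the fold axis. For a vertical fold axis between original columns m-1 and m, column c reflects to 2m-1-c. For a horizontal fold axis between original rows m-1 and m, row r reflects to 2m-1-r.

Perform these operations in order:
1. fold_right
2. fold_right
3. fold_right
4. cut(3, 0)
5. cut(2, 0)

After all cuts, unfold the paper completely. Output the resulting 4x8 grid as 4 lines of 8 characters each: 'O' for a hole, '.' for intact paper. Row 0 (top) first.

Answer: ........
........
OOOOOOOO
OOOOOOOO

Derivation:
Op 1 fold_right: fold axis v@4; visible region now rows[0,4) x cols[4,8) = 4x4
Op 2 fold_right: fold axis v@6; visible region now rows[0,4) x cols[6,8) = 4x2
Op 3 fold_right: fold axis v@7; visible region now rows[0,4) x cols[7,8) = 4x1
Op 4 cut(3, 0): punch at orig (3,7); cuts so far [(3, 7)]; region rows[0,4) x cols[7,8) = 4x1
Op 5 cut(2, 0): punch at orig (2,7); cuts so far [(2, 7), (3, 7)]; region rows[0,4) x cols[7,8) = 4x1
Unfold 1 (reflect across v@7): 4 holes -> [(2, 6), (2, 7), (3, 6), (3, 7)]
Unfold 2 (reflect across v@6): 8 holes -> [(2, 4), (2, 5), (2, 6), (2, 7), (3, 4), (3, 5), (3, 6), (3, 7)]
Unfold 3 (reflect across v@4): 16 holes -> [(2, 0), (2, 1), (2, 2), (2, 3), (2, 4), (2, 5), (2, 6), (2, 7), (3, 0), (3, 1), (3, 2), (3, 3), (3, 4), (3, 5), (3, 6), (3, 7)]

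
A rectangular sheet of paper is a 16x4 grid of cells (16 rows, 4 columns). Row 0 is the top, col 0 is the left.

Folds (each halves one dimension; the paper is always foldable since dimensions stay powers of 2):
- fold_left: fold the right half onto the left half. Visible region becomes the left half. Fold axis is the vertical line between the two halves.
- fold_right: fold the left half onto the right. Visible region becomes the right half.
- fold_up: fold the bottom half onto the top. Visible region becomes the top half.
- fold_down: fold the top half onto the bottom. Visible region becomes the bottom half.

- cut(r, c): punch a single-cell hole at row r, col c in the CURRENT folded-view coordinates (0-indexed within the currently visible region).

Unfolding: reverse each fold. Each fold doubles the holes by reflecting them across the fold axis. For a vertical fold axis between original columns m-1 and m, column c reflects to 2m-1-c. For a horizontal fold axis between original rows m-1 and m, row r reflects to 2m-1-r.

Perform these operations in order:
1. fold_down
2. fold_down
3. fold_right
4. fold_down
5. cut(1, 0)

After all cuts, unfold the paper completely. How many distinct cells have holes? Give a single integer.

Answer: 16

Derivation:
Op 1 fold_down: fold axis h@8; visible region now rows[8,16) x cols[0,4) = 8x4
Op 2 fold_down: fold axis h@12; visible region now rows[12,16) x cols[0,4) = 4x4
Op 3 fold_right: fold axis v@2; visible region now rows[12,16) x cols[2,4) = 4x2
Op 4 fold_down: fold axis h@14; visible region now rows[14,16) x cols[2,4) = 2x2
Op 5 cut(1, 0): punch at orig (15,2); cuts so far [(15, 2)]; region rows[14,16) x cols[2,4) = 2x2
Unfold 1 (reflect across h@14): 2 holes -> [(12, 2), (15, 2)]
Unfold 2 (reflect across v@2): 4 holes -> [(12, 1), (12, 2), (15, 1), (15, 2)]
Unfold 3 (reflect across h@12): 8 holes -> [(8, 1), (8, 2), (11, 1), (11, 2), (12, 1), (12, 2), (15, 1), (15, 2)]
Unfold 4 (reflect across h@8): 16 holes -> [(0, 1), (0, 2), (3, 1), (3, 2), (4, 1), (4, 2), (7, 1), (7, 2), (8, 1), (8, 2), (11, 1), (11, 2), (12, 1), (12, 2), (15, 1), (15, 2)]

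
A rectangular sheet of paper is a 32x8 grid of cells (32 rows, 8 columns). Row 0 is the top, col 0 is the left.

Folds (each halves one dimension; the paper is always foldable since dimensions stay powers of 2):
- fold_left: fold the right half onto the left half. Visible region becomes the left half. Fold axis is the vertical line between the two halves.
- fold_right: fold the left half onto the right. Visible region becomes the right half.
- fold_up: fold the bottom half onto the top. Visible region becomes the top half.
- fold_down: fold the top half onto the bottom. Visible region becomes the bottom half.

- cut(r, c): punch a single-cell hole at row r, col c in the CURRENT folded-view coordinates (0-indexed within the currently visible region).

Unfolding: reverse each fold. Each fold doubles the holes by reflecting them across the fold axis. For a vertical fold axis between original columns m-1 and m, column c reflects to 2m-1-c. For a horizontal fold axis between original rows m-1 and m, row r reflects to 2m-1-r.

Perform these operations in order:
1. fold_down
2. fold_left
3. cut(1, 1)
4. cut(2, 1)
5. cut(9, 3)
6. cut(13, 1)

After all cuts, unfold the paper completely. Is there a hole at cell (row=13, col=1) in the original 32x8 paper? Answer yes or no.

Answer: yes

Derivation:
Op 1 fold_down: fold axis h@16; visible region now rows[16,32) x cols[0,8) = 16x8
Op 2 fold_left: fold axis v@4; visible region now rows[16,32) x cols[0,4) = 16x4
Op 3 cut(1, 1): punch at orig (17,1); cuts so far [(17, 1)]; region rows[16,32) x cols[0,4) = 16x4
Op 4 cut(2, 1): punch at orig (18,1); cuts so far [(17, 1), (18, 1)]; region rows[16,32) x cols[0,4) = 16x4
Op 5 cut(9, 3): punch at orig (25,3); cuts so far [(17, 1), (18, 1), (25, 3)]; region rows[16,32) x cols[0,4) = 16x4
Op 6 cut(13, 1): punch at orig (29,1); cuts so far [(17, 1), (18, 1), (25, 3), (29, 1)]; region rows[16,32) x cols[0,4) = 16x4
Unfold 1 (reflect across v@4): 8 holes -> [(17, 1), (17, 6), (18, 1), (18, 6), (25, 3), (25, 4), (29, 1), (29, 6)]
Unfold 2 (reflect across h@16): 16 holes -> [(2, 1), (2, 6), (6, 3), (6, 4), (13, 1), (13, 6), (14, 1), (14, 6), (17, 1), (17, 6), (18, 1), (18, 6), (25, 3), (25, 4), (29, 1), (29, 6)]
Holes: [(2, 1), (2, 6), (6, 3), (6, 4), (13, 1), (13, 6), (14, 1), (14, 6), (17, 1), (17, 6), (18, 1), (18, 6), (25, 3), (25, 4), (29, 1), (29, 6)]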